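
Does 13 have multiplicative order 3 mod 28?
Powers of 13 mod 28: 13^1≡13, 13^2≡1. Already 13^2≡1, so the order is 2 < 3. No, the actual order is 2.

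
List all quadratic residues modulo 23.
Squares in Z_23*: {1, 2, 3, 4, 6, 8, 9, 12, 13, 16, 18}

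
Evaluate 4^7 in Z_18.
By repeated squaring mod 18: 4^{1}≡4, 4^{2}≡16, 4^{4}≡4. Then 4^{7} = 4^{4+2+1} ≡ 4 × 16 × 4 ≡ 4 mod 18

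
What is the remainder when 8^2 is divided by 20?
8^{2} = 64 ≡ 4 (mod 20)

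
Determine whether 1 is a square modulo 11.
By Euler's criterion: 1^{5} ≡ 1 (mod 11). Since this equals 1, 1 is a QR.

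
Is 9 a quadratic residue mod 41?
By Euler's criterion: 9^{20} ≡ 1 (mod 41). Since this equals 1, 9 is a QR.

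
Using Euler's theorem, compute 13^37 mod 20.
By Euler: 13^{8} ≡ 1 mod 20 since gcd(13, 20) = 1. 37 = 4×8 + 5. So 13^{37} ≡ 13^{5} ≡ 13 mod 20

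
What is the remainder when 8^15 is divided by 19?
By repeated squaring mod 19: 8^{1}≡8, 8^{2}≡7, 8^{4}≡11, 8^{8}≡7. Then 8^{15} = 8^{8+4+2+1} ≡ 7 × 11 × 7 × 8 ≡ 18 mod 19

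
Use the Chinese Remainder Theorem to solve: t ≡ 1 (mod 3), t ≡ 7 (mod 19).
M = 3 × 19 = 57. M₁ = 19, y₁ ≡ 1 (mod 3). M₂ = 3, y₂ ≡ 13 (mod 19). t = 1×19×1 + 7×3×13 ≡ 7 (mod 57)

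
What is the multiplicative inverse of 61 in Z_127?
Since 127 is prime, by Fermat 61^(-1) ≡ 61^{125} ≡ 25 (mod 127). Verify: 61 × 25 = 1525 ≡ 1 (mod 127)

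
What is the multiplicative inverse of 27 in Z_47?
Since 47 is prime, by Fermat 27^(-1) ≡ 27^{45} ≡ 7 (mod 47). Verify: 27 × 7 = 189 ≡ 1 (mod 47)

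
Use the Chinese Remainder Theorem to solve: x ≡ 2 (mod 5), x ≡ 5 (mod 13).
M = 5 × 13 = 65. M₁ = 13, y₁ ≡ 2 (mod 5). M₂ = 5, y₂ ≡ 8 (mod 13). x = 2×13×2 + 5×5×8 ≡ 57 (mod 65)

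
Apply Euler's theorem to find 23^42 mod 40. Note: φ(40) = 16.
By Euler: 23^{16} ≡ 1 mod 40 since gcd(23, 40) = 1. 42 = 2×16 + 10. So 23^{42} ≡ 23^{10} ≡ 9 mod 40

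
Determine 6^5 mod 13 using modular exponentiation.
By repeated squaring mod 13: 6^{1}≡6, 6^{2}≡10, 6^{4}≡9. Then 6^{5} = 6^{4+1} ≡ 9 × 6 ≡ 2 mod 13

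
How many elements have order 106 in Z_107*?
A prime p has φ(p-1) primitive roots; here φ(106) = 52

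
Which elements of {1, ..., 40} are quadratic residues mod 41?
Squares in Z_41*: {1, 2, 4, 5, 8, 9, 10, 16, 18, 20, 21, 23, 25, 31, 32, 33, 36, 37, 39, 40}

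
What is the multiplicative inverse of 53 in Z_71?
Since 71 is prime, by Fermat 53^(-1) ≡ 53^{69} ≡ 67 (mod 71). Verify: 53 × 67 = 3551 ≡ 1 (mod 71)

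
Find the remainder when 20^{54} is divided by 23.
By Fermat: 20^{22} ≡ 1 (mod 23). 54 = 2×22 + 10. So 20^{54} ≡ 20^{10} ≡ 8 (mod 23)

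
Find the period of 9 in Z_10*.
Powers of 9 mod 10: 9^1≡9, 9^2≡1. ord_10(9) = 2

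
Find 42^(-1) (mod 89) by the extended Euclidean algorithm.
Extended GCD: 42(-36) + 89(17) = 1. So 42^(-1) ≡ -36 ≡ 53 (mod 89). Verify: 42 × 53 = 2226 ≡ 1 (mod 89)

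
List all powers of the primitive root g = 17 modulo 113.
17^1, 17^2, ..., 17^{112} mod 113: [17, 63, 54, 14, 12, 91, 78, 83, 55, 31, 75, 32, 92, 95, 33, 109, 45, 87, 10, 57, 65, 88, 27, 7, 6, 102, 39, 98, 84, 72, 94, 16, 46, 104, 73, 111, 79, 100, 5, 85, 89, 44, 70, 60, 3, 51, 76, 49, 42, 36, 47, 8, 23, 52, 93, 112, 96, 50, 59, 99, 101, 22, 35, 30, 58, 82, 38, 81, 21, 18, 80, 4, 68, 26, 103, 56, 48, 25, 86, 106, 107, 11, 74, 15, 29, 41, 19, 97, 67, 9, 40, 2, 34, 13, 108, 28, 24, 69, 43, 53, 110, 62, 37, 64, 71, 77, 66, 105, 90, 61, 20, 1]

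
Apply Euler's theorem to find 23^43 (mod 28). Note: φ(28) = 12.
By Euler: 23^{12} ≡ 1 (mod 28) since gcd(23, 28) = 1. 43 = 3×12 + 7. So 23^{43} ≡ 23^{7} ≡ 23 (mod 28)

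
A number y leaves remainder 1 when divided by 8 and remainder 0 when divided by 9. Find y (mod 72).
M = 8 × 9 = 72. M₁ = 9, y₁ ≡ 1 (mod 8). M₂ = 8, y₂ ≡ 8 (mod 9). y = 1×9×1 + 0×8×8 ≡ 9 (mod 72)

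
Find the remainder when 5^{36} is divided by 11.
By Fermat: 5^{10} ≡ 1 mod 11. 36 = 3×10 + 6. So 5^{36} ≡ 5^{6} ≡ 5 mod 11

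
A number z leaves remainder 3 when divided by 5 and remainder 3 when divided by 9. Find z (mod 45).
M = 5 × 9 = 45. M₁ = 9, y₁ ≡ 4 (mod 5). M₂ = 5, y₂ ≡ 2 (mod 9). z = 3×9×4 + 3×5×2 ≡ 3 (mod 45)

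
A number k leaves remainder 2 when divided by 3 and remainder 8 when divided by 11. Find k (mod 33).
M = 3 × 11 = 33. M₁ = 11, y₁ ≡ 2 (mod 3). M₂ = 3, y₂ ≡ 4 (mod 11). k = 2×11×2 + 8×3×4 ≡ 8 (mod 33)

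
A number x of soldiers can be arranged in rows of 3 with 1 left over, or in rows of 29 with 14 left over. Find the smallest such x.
M = 3 × 29 = 87. M₁ = 29, y₁ ≡ 2 (mod 3). M₂ = 3, y₂ ≡ 10 (mod 29). x = 1×29×2 + 14×3×10 ≡ 43 (mod 87)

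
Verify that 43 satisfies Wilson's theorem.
(42)! mod 43 = 42. Since this equals -1 (mod 43), Wilson confirms 43 is prime.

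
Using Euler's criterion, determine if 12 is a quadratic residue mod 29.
By Euler's criterion: 12^{14} ≡ 28 (mod 29). Since this equals -1 (≡ 28), 12 is not a QR.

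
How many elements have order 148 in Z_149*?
There are φ(149-1) = φ(148) = 72 primitive roots modulo 149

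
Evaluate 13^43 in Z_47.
By repeated squaring (mod 47): 13^{1}≡13, 13^{2}≡28, 13^{4}≡32, 13^{8}≡37, 13^{16}≡6, 13^{32}≡36. Then 13^{43} = 13^{32+8+2+1} ≡ 36 × 37 × 28 × 13 ≡ 43 (mod 47)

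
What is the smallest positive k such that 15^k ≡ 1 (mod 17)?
Powers of 15 mod 17: 15^1≡15, 15^2≡4, 15^3≡9, 15^4≡16, 15^5≡2, 15^6≡13, 15^7≡8, 15^8≡1. So the order of 15 is 8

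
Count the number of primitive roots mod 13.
There are φ(13-1) = φ(12) = 4 primitive roots modulo 13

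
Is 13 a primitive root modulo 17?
13^{4} ≡ 1 mod 17 and 4 < 16, so ord_17(13) = 4 ≠ 16 and 13 is not a primitive root.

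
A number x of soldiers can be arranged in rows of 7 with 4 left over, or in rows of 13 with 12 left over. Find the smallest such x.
M = 7 × 13 = 91. M₁ = 13, y₁ ≡ 6 (mod 7). M₂ = 7, y₂ ≡ 2 (mod 13). x = 4×13×6 + 12×7×2 ≡ 25 (mod 91)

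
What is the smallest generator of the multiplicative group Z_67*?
g = 2. Powers: [2, 4, 8, 16, 32, 64, 61, 55, 43, 19, ...] generates all 66 non-zero residues.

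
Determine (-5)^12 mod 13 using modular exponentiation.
Using Fermat: (-5)^{12} ≡ 1 (mod 13). 12 ≡ 0 (mod 12). So (-5)^{12} ≡ (-5)^{0} ≡ 1 (mod 13)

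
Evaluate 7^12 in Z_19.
By repeated squaring mod 19: 7^{1}≡7, 7^{2}≡11, 7^{4}≡7, 7^{8}≡11. Then 7^{12} = 7^{8+4} ≡ 11 × 7 ≡ 1 mod 19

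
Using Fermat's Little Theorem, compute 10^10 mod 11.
By Fermat's Little Theorem, 10^{10} ≡ 1 (mod 11) since 11 is prime and gcd(10, 11) = 1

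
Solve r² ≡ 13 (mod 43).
The square roots of 13 mod 43 are 23 and 20. Verify: 23² = 529 ≡ 13 (mod 43)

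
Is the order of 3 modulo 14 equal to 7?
Powers of 3 mod 14: 3^1≡3, 3^2≡9, 3^3≡13, 3^4≡11, 3^5≡5, 3^6≡1. Already 3^6≡1, so the order is 6 < 7. No, the actual order is 6.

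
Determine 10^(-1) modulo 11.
Since 11 is prime, by Fermat 10^(-1) ≡ 10^{9} ≡ 10 (mod 11). Verify: 10 × 10 = 100 ≡ 1 (mod 11)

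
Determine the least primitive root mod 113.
g = 3. For each prime q|112: 3^{56}≡112, 3^{16}≡49, none ≡ 1, so ord_113(3) = 112 and 3 is a primitive root.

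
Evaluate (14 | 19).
(14/19) = 14^{9} mod 19 = -1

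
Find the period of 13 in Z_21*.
Powers of 13 mod 21: 13^1≡13, 13^2≡1. ord_21(13) = 2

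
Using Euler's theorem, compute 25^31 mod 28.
By Euler: 25^{12} ≡ 1 mod 28 since gcd(25, 28) = 1. 31 = 2×12 + 7. So 25^{31} ≡ 25^{7} ≡ 25 mod 28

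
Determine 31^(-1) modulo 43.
Since 43 is prime, by Fermat 31^(-1) ≡ 31^{41} ≡ 25 (mod 43). Verify: 31 × 25 = 775 ≡ 1 (mod 43)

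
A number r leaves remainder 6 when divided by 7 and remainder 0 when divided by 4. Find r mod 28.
M = 7 × 4 = 28. M₁ = 4, y₁ ≡ 2 mod 7. M₂ = 7, y₂ ≡ 3 mod 4. r = 6×4×2 + 0×7×3 ≡ 20 mod 28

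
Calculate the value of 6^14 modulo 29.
By repeated squaring mod 29: 6^{1}≡6, 6^{2}≡7, 6^{4}≡20, 6^{8}≡23. Then 6^{14} = 6^{8+4+2} ≡ 23 × 20 × 7 ≡ 1 mod 29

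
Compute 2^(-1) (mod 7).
Since 7 is prime, by Fermat 2^(-1) ≡ 2^{5} ≡ 4 (mod 7). Verify: 2 × 4 = 8 ≡ 1 (mod 7)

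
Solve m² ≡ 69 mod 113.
The square roots of 69 mod 113 are 71 and 42. Verify: 71² = 5041 ≡ 69 mod 113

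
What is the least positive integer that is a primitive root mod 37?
g = 2. For each prime q|36: 2^{18}≡36, 2^{12}≡26, none ≡ 1, so ord_37(2) = 36 and 2 is a primitive root.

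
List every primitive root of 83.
There are φ(82) = 40 primitive roots mod 83: {2, 5, 6, 8, 13, 14, 15, 18, 19, 20, 22, 24, 32, 34, 35, 39, 42, 43, 45, 46, 47, 50, 52, 53, 54, 55, 56, 57, 58, 60, 62, 66, 67, 71, 72, 73, 74, 76, 79, 80}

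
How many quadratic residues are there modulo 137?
The squaring map on Z_137* is 2-to-1, so there are (136)/2 = 68 QRs.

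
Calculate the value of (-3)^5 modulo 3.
By repeated squaring mod 3: (-3)^{1}≡0, (-3)^{2}≡0, (-3)^{4}≡0. Then (-3)^{5} = (-3)^{4+1} ≡ 0 × 0 ≡ 0 mod 3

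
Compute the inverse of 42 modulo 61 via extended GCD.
Extended GCD: 42(16) + 61(-11) = 1. So 42^(-1) ≡ 16 (mod 61). Verify: 42 × 16 = 672 ≡ 1 (mod 61)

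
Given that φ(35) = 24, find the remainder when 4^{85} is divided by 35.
By Euler: 4^{24} ≡ 1 (mod 35) since gcd(4, 35) = 1. 85 = 3×24 + 13. So 4^{85} ≡ 4^{13} ≡ 4 (mod 35)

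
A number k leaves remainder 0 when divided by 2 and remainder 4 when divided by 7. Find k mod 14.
M = 2 × 7 = 14. M₁ = 7, y₁ ≡ 1 mod 2. M₂ = 2, y₂ ≡ 4 mod 7. k = 0×7×1 + 4×2×4 ≡ 4 mod 14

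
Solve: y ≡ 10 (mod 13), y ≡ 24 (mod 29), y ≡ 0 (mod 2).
M = 13 × 29 × 2 = 754. M₁ = 58, y₁ ≡ 11 (mod 13). M₂ = 26, y₂ ≡ 19 (mod 29). M₃ = 377, y₃ ≡ 1 (mod 2). y = 10×58×11 + 24×26×19 + 0×377×1 ≡ 140 (mod 754)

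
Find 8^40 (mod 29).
Using Fermat: 8^{28} ≡ 1 (mod 29). 40 ≡ 12 (mod 28). So 8^{40} ≡ 8^{12} ≡ 24 (mod 29)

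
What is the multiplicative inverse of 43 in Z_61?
Since 61 is prime, by Fermat 43^(-1) ≡ 43^{59} ≡ 44 mod 61. Verify: 43 × 44 = 1892 ≡ 1 mod 61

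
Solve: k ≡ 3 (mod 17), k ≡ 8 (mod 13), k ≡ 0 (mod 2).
M = 17 × 13 × 2 = 442. M₁ = 26, y₁ ≡ 2 (mod 17). M₂ = 34, y₂ ≡ 5 (mod 13). M₃ = 221, y₃ ≡ 1 (mod 2). k = 3×26×2 + 8×34×5 + 0×221×1 ≡ 190 (mod 442)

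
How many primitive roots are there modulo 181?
There are φ(181-1) = φ(180) = 48 primitive roots modulo 181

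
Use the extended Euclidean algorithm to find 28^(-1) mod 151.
Extended GCD: 28(27) + 151(-5) = 1. So 28^(-1) ≡ 27 (mod 151). Verify: 28 × 27 = 756 ≡ 1 (mod 151)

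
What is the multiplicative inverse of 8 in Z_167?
Since 167 is prime, by Fermat 8^(-1) ≡ 8^{165} ≡ 21 (mod 167). Verify: 8 × 21 = 168 ≡ 1 (mod 167)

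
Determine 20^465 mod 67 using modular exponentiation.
Using Fermat: 20^{66} ≡ 1 mod 67. 465 ≡ 3 mod 66. So 20^{465} ≡ 20^{3} ≡ 27 mod 67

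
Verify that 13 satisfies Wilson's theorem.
(12)! mod 13 = 12. Since this equals -1 mod 13, Wilson confirms 13 is prime.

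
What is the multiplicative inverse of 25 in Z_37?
Since 37 is prime, by Fermat 25^(-1) ≡ 25^{35} ≡ 3 mod 37. Verify: 25 × 3 = 75 ≡ 1 mod 37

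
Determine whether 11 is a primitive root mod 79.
11^{39} ≡ 1 mod 79 and 39 < 78, so ord_79(11) = 39 ≠ 78 and 11 is not a primitive root.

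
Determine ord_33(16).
Powers of 16 mod 33: 16^1≡16, 16^2≡25, 16^3≡4, 16^4≡31, 16^5≡1. Order = 5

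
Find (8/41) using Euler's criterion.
(8/41) = 8^{20} mod 41 = 1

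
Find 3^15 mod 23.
By repeated squaring mod 23: 3^{1}≡3, 3^{2}≡9, 3^{4}≡12, 3^{8}≡6. Then 3^{15} = 3^{8+4+2+1} ≡ 6 × 12 × 9 × 3 ≡ 12 mod 23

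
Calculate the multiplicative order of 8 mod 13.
Powers of 8 mod 13: 8^1≡8, 8^2≡12, 8^3≡5, 8^4≡1. ord_13(8) = 4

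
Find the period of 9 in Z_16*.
Powers of 9 mod 16: 9^1≡9, 9^2≡1. So the order of 9 is 2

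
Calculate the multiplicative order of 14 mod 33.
Powers of 14 mod 33: 14^1≡14, 14^2≡31, 14^3≡5, 14^4≡4, 14^5≡23, 14^6≡25, 14^7≡20, 14^8≡16, 14^9≡26, 14^10≡1. So the order of 14 is 10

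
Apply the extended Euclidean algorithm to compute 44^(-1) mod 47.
Extended GCD: 44(-16) + 47(15) = 1. So 44^(-1) ≡ -16 ≡ 31 mod 47. Verify: 44 × 31 = 1364 ≡ 1 mod 47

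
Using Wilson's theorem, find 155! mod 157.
(156)! = (155)! × (156) ≡ -1 mod 157. So (155)! ≡ -1 × (156)^(-1) ≡ (-1)×(-1) = 1 mod 157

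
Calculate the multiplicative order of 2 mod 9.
Powers of 2 mod 9: 2^1≡2, 2^2≡4, 2^3≡8, 2^4≡7, 2^5≡5, 2^6≡1. Order = 6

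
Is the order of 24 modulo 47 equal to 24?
Powers of 24 mod 47: 24^1≡24, 24^2≡12, 24^3≡6, 24^4≡3, 24^5≡25, 24^6≡36, 24^7≡18, 24^8≡9, 24^9≡28, 24^10≡14, 24^11≡7, 24^12≡27, 24^13≡37, 24^14≡42, 24^15≡21, 24^16≡34, 24^17≡17, 24^18≡32, 24^19≡16, 24^20≡8, 24^21≡4, 24^22≡2, 24^23≡1. Already 24^23≡1, so the order is 23 < 24. No, the actual order is 23.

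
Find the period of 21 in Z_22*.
Powers of 21 mod 22: 21^1≡21, 21^2≡1. ord_22(21) = 2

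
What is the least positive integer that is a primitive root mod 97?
g = 5. Powers: [5, 25, 28, 43, 21, 8, 40, 6, ...] generates all 96 non-zero residues.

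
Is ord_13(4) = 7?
Powers of 4 mod 13: 4^1≡4, 4^2≡3, 4^3≡12, 4^4≡9, 4^5≡10, 4^6≡1. Already 4^6≡1, so the order is 6 < 7. No, the actual order is 6.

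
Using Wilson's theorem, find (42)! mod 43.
By Wilson's theorem, (42)! ≡ -1 ≡ 42 (mod 43)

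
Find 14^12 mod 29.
By repeated squaring mod 29: 14^{1}≡14, 14^{2}≡22, 14^{4}≡20, 14^{8}≡23. Then 14^{12} = 14^{8+4} ≡ 23 × 20 ≡ 25 mod 29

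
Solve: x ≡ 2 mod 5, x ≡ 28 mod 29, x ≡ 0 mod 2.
M = 5 × 29 × 2 = 290. M₁ = 58, y₁ ≡ 2 mod 5. M₂ = 10, y₂ ≡ 3 mod 29. M₃ = 145, y₃ ≡ 1 mod 2. x = 2×58×2 + 28×10×3 + 0×145×1 ≡ 202 mod 290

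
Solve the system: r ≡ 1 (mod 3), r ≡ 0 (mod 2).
M = 3 × 2 = 6. M₁ = 2, y₁ ≡ 2 (mod 3). M₂ = 3, y₂ ≡ 1 (mod 2). r = 1×2×2 + 0×3×1 ≡ 4 (mod 6)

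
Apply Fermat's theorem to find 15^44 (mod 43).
By Fermat: 15^{42} ≡ 1 (mod 43). So 15^{44} = 15^{42} · 15^{2} ≡ 15^{2} ≡ 10 (mod 43)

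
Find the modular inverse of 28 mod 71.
Since 71 is prime, by Fermat 28^(-1) ≡ 28^{69} ≡ 33 mod 71. Verify: 28 × 33 = 924 ≡ 1 mod 71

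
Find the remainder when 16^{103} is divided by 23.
By Fermat: 16^{22} ≡ 1 (mod 23). 103 = 4×22 + 15. So 16^{103} ≡ 16^{15} ≡ 9 (mod 23)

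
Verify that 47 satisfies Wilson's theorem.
(46)! mod 47 = 46. Since this equals -1 (mod 47), Wilson confirms 47 is prime.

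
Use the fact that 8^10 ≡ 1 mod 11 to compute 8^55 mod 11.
By Fermat: 8^{10} ≡ 1 mod 11. 55 = 5×10 + 5. So 8^{55} ≡ 8^{5} ≡ 10 mod 11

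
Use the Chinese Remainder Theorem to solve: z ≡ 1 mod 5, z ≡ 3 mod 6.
M = 5 × 6 = 30. M₁ = 6, y₁ ≡ 1 mod 5. M₂ = 5, y₂ ≡ 5 mod 6. z = 1×6×1 + 3×5×5 ≡ 21 mod 30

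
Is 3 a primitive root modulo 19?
ord_19(3) divides 18. For each prime q|18: 3^{9}≡18, 3^{6}≡7, none ≡ 1. So 3 has order 18 and is a primitive root mod 19.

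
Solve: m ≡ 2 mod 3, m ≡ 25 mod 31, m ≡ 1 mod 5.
M = 3 × 31 × 5 = 465. M₁ = 155, y₁ ≡ 2 mod 3. M₂ = 15, y₂ ≡ 29 mod 31. M₃ = 93, y₃ ≡ 2 mod 5. m = 2×155×2 + 25×15×29 + 1×93×2 ≡ 56 mod 465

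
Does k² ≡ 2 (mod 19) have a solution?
By Euler's criterion: 2^{9} ≡ 18 (mod 19). Since this equals -1 (≡ 18), 2 is not a QR.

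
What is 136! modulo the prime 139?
(138)! = (136)! × (137) × (138) ≡ -1 mod 139. So (136)! ≡ -1 × [(138)(137)]^(-1) ≡ 69 mod 139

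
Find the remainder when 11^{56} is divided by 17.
By Fermat: 11^{16} ≡ 1 (mod 17). 56 = 3×16 + 8. So 11^{56} ≡ 11^{8} ≡ 16 (mod 17)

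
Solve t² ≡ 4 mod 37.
The square roots of 4 mod 37 are 35 and 2. Verify: 35² = 1225 ≡ 4 mod 37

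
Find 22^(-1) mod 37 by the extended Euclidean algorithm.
Extended GCD: 22(-5) + 37(3) = 1. So 22^(-1) ≡ -5 ≡ 32 mod 37. Verify: 22 × 32 = 704 ≡ 1 mod 37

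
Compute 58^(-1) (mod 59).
Since 59 is prime, by Fermat 58^(-1) ≡ 58^{57} ≡ 58 (mod 59). Verify: 58 × 58 = 3364 ≡ 1 (mod 59)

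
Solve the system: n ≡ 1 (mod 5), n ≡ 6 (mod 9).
M = 5 × 9 = 45. M₁ = 9, y₁ ≡ 4 (mod 5). M₂ = 5, y₂ ≡ 2 (mod 9). n = 1×9×4 + 6×5×2 ≡ 6 (mod 45)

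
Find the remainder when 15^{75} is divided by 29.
By Fermat: 15^{28} ≡ 1 mod 29. 75 = 2×28 + 19. So 15^{75} ≡ 15^{19} ≡ 19 mod 29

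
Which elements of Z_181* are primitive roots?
There are φ(180) = 48 primitive roots mod 181: {2, 10, 18, 21, 23, 24, 28, 41, 47, 50, 53, 54, 57, 58, 63, 66, 69, 76, 77, 78, 83, 84, 85, 90, 91, 96, 97, 98, 103, 104, 105, 112, 115, 118, 123, 124, 127, 128, 131, 134, 140, 153, 157, 158, 160, 163, 171, 179}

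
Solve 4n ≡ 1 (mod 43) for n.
Since 43 is prime, by Fermat 4^(-1) ≡ 4^{41} ≡ 11 (mod 43). Verify: 4 × 11 = 44 ≡ 1 (mod 43)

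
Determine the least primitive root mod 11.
g = 2. For each prime q|10: 2^{5}≡10, 2^{2}≡4, none ≡ 1, so ord_11(2) = 10 and 2 is a primitive root.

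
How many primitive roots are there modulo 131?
Number of primitive roots mod 131 = φ(p-1) = φ(130) = 48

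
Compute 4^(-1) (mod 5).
Since 5 is prime, by Fermat 4^(-1) ≡ 4^{3} ≡ 4 (mod 5). Verify: 4 × 4 = 16 ≡ 1 (mod 5)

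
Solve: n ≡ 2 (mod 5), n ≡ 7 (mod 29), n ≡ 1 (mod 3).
M = 5 × 29 × 3 = 435. M₁ = 87, y₁ ≡ 3 (mod 5). M₂ = 15, y₂ ≡ 2 (mod 29). M₃ = 145, y₃ ≡ 1 (mod 3). n = 2×87×3 + 7×15×2 + 1×145×1 ≡ 7 (mod 435)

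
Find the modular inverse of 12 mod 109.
Since 109 is prime, by Fermat 12^(-1) ≡ 12^{107} ≡ 100 (mod 109). Verify: 12 × 100 = 1200 ≡ 1 (mod 109)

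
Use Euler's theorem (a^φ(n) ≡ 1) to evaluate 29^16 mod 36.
By Euler: 29^{12} ≡ 1 mod 36 since gcd(29, 36) = 1. 16 = 1×12 + 4. So 29^{16} ≡ 29^{4} ≡ 25 mod 36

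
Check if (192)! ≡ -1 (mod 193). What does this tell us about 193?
(192)! mod 193 = 192. Since this equals -1 (mod 193), Wilson confirms 193 is prime.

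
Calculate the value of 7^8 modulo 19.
By repeated squaring (mod 19): 7^{1}≡7, 7^{2}≡11, 7^{4}≡7, 7^{8}≡11. So 7^{8} ≡ 11 (mod 19)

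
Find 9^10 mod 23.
By repeated squaring mod 23: 9^{1}≡9, 9^{2}≡12, 9^{4}≡6, 9^{8}≡13. Then 9^{10} = 9^{8+2} ≡ 13 × 12 ≡ 18 mod 23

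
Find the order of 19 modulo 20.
Powers of 19 mod 20: 19^1≡19, 19^2≡1. Order = 2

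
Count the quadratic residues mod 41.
Exactly half the non-zero residues mod a prime are QRs: (41-1)/2 = 20.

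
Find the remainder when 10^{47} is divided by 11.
By Fermat: 10^{10} ≡ 1 (mod 11). 47 = 4×10 + 7. So 10^{47} ≡ 10^{7} ≡ 10 (mod 11)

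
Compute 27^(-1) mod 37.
Since 37 is prime, by Fermat 27^(-1) ≡ 27^{35} ≡ 11 mod 37. Verify: 27 × 11 = 297 ≡ 1 mod 37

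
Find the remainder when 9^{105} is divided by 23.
By Fermat: 9^{22} ≡ 1 (mod 23). 105 = 4×22 + 17. So 9^{105} ≡ 9^{17} ≡ 3 (mod 23)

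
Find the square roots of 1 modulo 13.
The square roots of 1 mod 13 are 1 and 12. Verify: 1² = 1 ≡ 1 (mod 13)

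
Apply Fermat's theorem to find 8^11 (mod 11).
By Fermat: 8^{10} ≡ 1 (mod 11). So 8^{11} = 8^{10} · 8^{1} ≡ 8^{1} ≡ 8 (mod 11)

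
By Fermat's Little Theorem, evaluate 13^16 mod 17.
By Fermat's Little Theorem, 13^{16} ≡ 1 (mod 17) since 17 is prime and gcd(13, 17) = 1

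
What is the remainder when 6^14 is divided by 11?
Using Fermat: 6^{10} ≡ 1 mod 11. 14 ≡ 4 mod 10. So 6^{14} ≡ 6^{4} ≡ 9 mod 11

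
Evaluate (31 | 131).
(31/131) = 31^{65} mod 131 = -1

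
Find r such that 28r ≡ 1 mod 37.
Since 37 is prime, by Fermat 28^(-1) ≡ 28^{35} ≡ 4 mod 37. Verify: 28 × 4 = 112 ≡ 1 mod 37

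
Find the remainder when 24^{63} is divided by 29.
By Fermat: 24^{28} ≡ 1 (mod 29). 63 = 2×28 + 7. So 24^{63} ≡ 24^{7} ≡ 1 (mod 29)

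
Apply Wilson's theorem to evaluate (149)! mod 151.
(150)! = (149)! × (150) ≡ -1 (mod 151). So (149)! ≡ -1 × (150)^(-1) ≡ (-1)×(-1) = 1 (mod 151)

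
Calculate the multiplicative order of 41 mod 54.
Powers of 41 mod 54: 41^1≡41, 41^2≡7, 41^3≡17, 41^4≡49, 41^5≡11, 41^6≡19, 41^7≡23, 41^8≡25, 41^9≡53, 41^10≡13, 41^11≡47, 41^12≡37, 41^13≡5, 41^14≡43, 41^15≡35, 41^16≡31, 41^17≡29, 41^18≡1. Order = 18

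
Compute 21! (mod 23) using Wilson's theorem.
(22)! = (21)! × (22) ≡ -1 (mod 23). So (21)! ≡ -1 × (22)^(-1) ≡ (-1)×(-1) = 1 (mod 23)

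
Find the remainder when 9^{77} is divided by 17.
By Fermat: 9^{16} ≡ 1 mod 17. 77 = 4×16 + 13. So 9^{77} ≡ 9^{13} ≡ 8 mod 17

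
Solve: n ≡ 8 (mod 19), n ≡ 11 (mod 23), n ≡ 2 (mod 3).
M = 19 × 23 × 3 = 1311. M₁ = 69, y₁ ≡ 8 (mod 19). M₂ = 57, y₂ ≡ 21 (mod 23). M₃ = 437, y₃ ≡ 2 (mod 3). n = 8×69×8 + 11×57×21 + 2×437×2 ≡ 977 (mod 1311)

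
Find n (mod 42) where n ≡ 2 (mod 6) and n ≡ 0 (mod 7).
M = 6 × 7 = 42. M₁ = 7, y₁ ≡ 1 (mod 6). M₂ = 6, y₂ ≡ 6 (mod 7). n = 2×7×1 + 0×6×6 ≡ 14 (mod 42)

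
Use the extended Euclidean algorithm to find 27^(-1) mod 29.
Extended GCD: 27(14) + 29(-13) = 1. So 27^(-1) ≡ 14 (mod 29). Verify: 27 × 14 = 378 ≡ 1 (mod 29)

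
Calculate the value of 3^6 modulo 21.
By repeated squaring mod 21: 3^{1}≡3, 3^{2}≡9, 3^{4}≡18. Then 3^{6} = 3^{4+2} ≡ 18 × 9 ≡ 15 mod 21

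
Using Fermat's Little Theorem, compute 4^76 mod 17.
By Fermat: 4^{16} ≡ 1 (mod 17). 76 = 4×16 + 12. So 4^{76} ≡ 4^{12} ≡ 1 (mod 17)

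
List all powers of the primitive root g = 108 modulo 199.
108^1, 108^2, ..., 108^{198} mod 199: [108, 122, 42, 158, 149, 172, 69, 89, 60, 112, 156, 132, 127, 184, 171, 160, 166, 18, 153, 7, 159, 58, 95, 111, 48, 10, 85, 26, 22, 187, 97, 128, 93, 94, 3, 125, 167, 126, 76, 49, 118, 8, 68, 180, 137, 70, 197, 182, 154, 115, 82, 100, 54, 61, 21, 79, 174, 86, 134, 144, 30, 56, 78, 66, 163, 92, 185, 80, 83, 9, 176, 103, 179, 29, 147, 155, 24, 5, 142, 13, 11, 193, 148, 64, 146, 47, 101, 162, 183, 63, 38, 124, 59, 4, 34, 90, 168, 35, 198, 91, 77, 157, 41, 50, 27, 130, 110, 139, 87, 43, 67, 72, 15, 28, 39, 33, 181, 46, 192, 40, 141, 104, 88, 151, 189, 114, 173, 177, 12, 102, 71, 106, 105, 196, 74, 32, 73, 123, 150, 81, 191, 131, 19, 62, 129, 2, 17, 45, 84, 117, 99, 145, 138, 178, 120, 25, 113, 65, 55, 169, 143, 121, 133, 36, 107, 14, 119, 116, 190, 23, 96, 20, 170, 52, 44, 175, 194, 57, 186, 188, 6, 51, 135, 53, 152, 98, 37, 16, 136, 161, 75, 140, 195, 165, 109, 31, 164, 1]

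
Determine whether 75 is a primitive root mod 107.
75^{53} ≡ 1 mod 107 and 53 < 106, so ord_107(75) = 53 ≠ 106 and 75 is not a primitive root.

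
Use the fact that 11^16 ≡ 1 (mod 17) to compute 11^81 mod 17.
By Fermat: 11^{16} ≡ 1 (mod 17). 81 = 5×16 + 1. So 11^{81} ≡ 11^{1} ≡ 11 (mod 17)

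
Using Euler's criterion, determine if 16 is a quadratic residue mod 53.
By Euler's criterion: 16^{26} ≡ 1 mod 53. Since this equals 1, 16 is a QR.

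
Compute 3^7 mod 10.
By repeated squaring mod 10: 3^{1}≡3, 3^{2}≡9, 3^{4}≡1. Then 3^{7} = 3^{4+2+1} ≡ 1 × 9 × 3 ≡ 7 mod 10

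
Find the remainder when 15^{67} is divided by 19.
By Fermat: 15^{18} ≡ 1 mod 19. 67 = 3×18 + 13. So 15^{67} ≡ 15^{13} ≡ 10 mod 19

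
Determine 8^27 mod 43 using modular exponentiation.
By repeated squaring mod 43: 8^{1}≡8, 8^{2}≡21, 8^{4}≡11, 8^{8}≡35, 8^{16}≡21. Then 8^{27} = 8^{16+8+2+1} ≡ 21 × 35 × 21 × 8 ≡ 27 mod 43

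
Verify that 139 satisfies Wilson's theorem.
(138)! mod 139 = 138. Since this equals -1 mod 139, Wilson confirms 139 is prime.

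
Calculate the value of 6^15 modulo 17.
By repeated squaring (mod 17): 6^{1}≡6, 6^{2}≡2, 6^{4}≡4, 6^{8}≡16. Then 6^{15} = 6^{8+4+2+1} ≡ 16 × 4 × 2 × 6 ≡ 3 (mod 17)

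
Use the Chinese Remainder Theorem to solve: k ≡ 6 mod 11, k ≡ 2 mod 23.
M = 11 × 23 = 253. M₁ = 23, y₁ ≡ 1 mod 11. M₂ = 11, y₂ ≡ 21 mod 23. k = 6×23×1 + 2×11×21 ≡ 94 mod 253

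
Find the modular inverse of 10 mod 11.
Since 11 is prime, by Fermat 10^(-1) ≡ 10^{9} ≡ 10 (mod 11). Verify: 10 × 10 = 100 ≡ 1 (mod 11)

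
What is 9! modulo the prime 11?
(10)! = (9)! × (10) ≡ -1 (mod 11). So (9)! ≡ -1 × (10)^(-1) ≡ (-1)×(-1) = 1 (mod 11)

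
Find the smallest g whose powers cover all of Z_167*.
g = 5. Powers: [5, 25, 125, 124, 119, 94, 136, 12, 60, 133, ...] generates all 166 non-zero residues.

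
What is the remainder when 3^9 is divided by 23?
By repeated squaring mod 23: 3^{1}≡3, 3^{2}≡9, 3^{4}≡12, 3^{8}≡6. Then 3^{9} = 3^{8+1} ≡ 6 × 3 ≡ 18 mod 23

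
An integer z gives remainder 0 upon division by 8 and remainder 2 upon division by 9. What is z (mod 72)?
M = 8 × 9 = 72. M₁ = 9, y₁ ≡ 1 (mod 8). M₂ = 8, y₂ ≡ 8 (mod 9). z = 0×9×1 + 2×8×8 ≡ 56 (mod 72)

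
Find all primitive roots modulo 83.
There are φ(82) = 40 primitive roots mod 83: {2, 5, 6, 8, 13, 14, 15, 18, 19, 20, 22, 24, 32, 34, 35, 39, 42, 43, 45, 46, 47, 50, 52, 53, 54, 55, 56, 57, 58, 60, 62, 66, 67, 71, 72, 73, 74, 76, 79, 80}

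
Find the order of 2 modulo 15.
Powers of 2 mod 15: 2^1≡2, 2^2≡4, 2^3≡8, 2^4≡1. ord_15(2) = 4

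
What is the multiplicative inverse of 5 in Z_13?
Since 13 is prime, by Fermat 5^(-1) ≡ 5^{11} ≡ 8 (mod 13). Verify: 5 × 8 = 40 ≡ 1 (mod 13)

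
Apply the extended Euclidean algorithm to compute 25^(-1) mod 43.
Extended GCD: 25(-12) + 43(7) = 1. So 25^(-1) ≡ -12 ≡ 31 (mod 43). Verify: 25 × 31 = 775 ≡ 1 (mod 43)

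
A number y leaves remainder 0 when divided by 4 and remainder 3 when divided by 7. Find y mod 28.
M = 4 × 7 = 28. M₁ = 7, y₁ ≡ 3 mod 4. M₂ = 4, y₂ ≡ 2 mod 7. y = 0×7×3 + 3×4×2 ≡ 24 mod 28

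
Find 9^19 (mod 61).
By repeated squaring (mod 61): 9^{1}≡9, 9^{2}≡20, 9^{4}≡34, 9^{8}≡58, 9^{16}≡9. Then 9^{19} = 9^{16+2+1} ≡ 9 × 20 × 9 ≡ 34 (mod 61)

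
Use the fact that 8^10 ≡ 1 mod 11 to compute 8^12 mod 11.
By Fermat: 8^{10} ≡ 1 mod 11. So 8^{12} = 8^{10} · 8^{2} ≡ 8^{2} ≡ 9 mod 11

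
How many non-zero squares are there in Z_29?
Exactly half the non-zero residues mod a prime are QRs: (29-1)/2 = 14.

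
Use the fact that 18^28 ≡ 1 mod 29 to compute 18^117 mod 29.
By Fermat: 18^{28} ≡ 1 mod 29. 117 = 4×28 + 5. So 18^{117} ≡ 18^{5} ≡ 15 mod 29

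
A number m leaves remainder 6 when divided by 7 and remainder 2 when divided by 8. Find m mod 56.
M = 7 × 8 = 56. M₁ = 8, y₁ ≡ 1 mod 7. M₂ = 7, y₂ ≡ 7 mod 8. m = 6×8×1 + 2×7×7 ≡ 34 mod 56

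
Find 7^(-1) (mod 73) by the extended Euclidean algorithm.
Extended GCD: 7(21) + 73(-2) = 1. So 7^(-1) ≡ 21 (mod 73). Verify: 7 × 21 = 147 ≡ 1 (mod 73)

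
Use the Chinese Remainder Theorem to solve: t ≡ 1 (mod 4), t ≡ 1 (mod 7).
M = 4 × 7 = 28. M₁ = 7, y₁ ≡ 3 (mod 4). M₂ = 4, y₂ ≡ 2 (mod 7). t = 1×7×3 + 1×4×2 ≡ 1 (mod 28)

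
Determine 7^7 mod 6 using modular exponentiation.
By repeated squaring (mod 6): 7^{1}≡1, 7^{2}≡1, 7^{4}≡1. Then 7^{7} = 7^{4+2+1} ≡ 1 × 1 × 1 ≡ 1 (mod 6)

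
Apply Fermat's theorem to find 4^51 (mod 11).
By Fermat: 4^{10} ≡ 1 (mod 11). 51 = 5×10 + 1. So 4^{51} ≡ 4^{1} ≡ 4 (mod 11)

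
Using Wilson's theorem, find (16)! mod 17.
By Wilson's theorem, (16)! ≡ -1 ≡ 16 (mod 17)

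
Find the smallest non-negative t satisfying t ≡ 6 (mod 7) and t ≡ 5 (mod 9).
M = 7 × 9 = 63. M₁ = 9, y₁ ≡ 4 (mod 7). M₂ = 7, y₂ ≡ 4 (mod 9). t = 6×9×4 + 5×7×4 ≡ 41 (mod 63)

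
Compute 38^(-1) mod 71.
Since 71 is prime, by Fermat 38^(-1) ≡ 38^{69} ≡ 43 mod 71. Verify: 38 × 43 = 1634 ≡ 1 mod 71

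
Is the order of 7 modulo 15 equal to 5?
Powers of 7 mod 15: 7^1≡7, 7^2≡4, 7^3≡13, 7^4≡1. Already 7^4≡1, so the order is 4 < 5. No, the actual order is 4.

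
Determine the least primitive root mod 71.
g = 7. Powers: [7, 49, 59, 58, 51, 2, 14, 27, ...] generates all 70 non-zero residues.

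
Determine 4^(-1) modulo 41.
Since 41 is prime, by Fermat 4^(-1) ≡ 4^{39} ≡ 31 (mod 41). Verify: 4 × 31 = 124 ≡ 1 (mod 41)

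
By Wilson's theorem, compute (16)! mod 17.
By Wilson's theorem, (16)! ≡ -1 ≡ 16 mod 17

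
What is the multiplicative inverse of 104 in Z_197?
Since 197 is prime, by Fermat 104^(-1) ≡ 104^{195} ≡ 36 (mod 197). Verify: 104 × 36 = 3744 ≡ 1 (mod 197)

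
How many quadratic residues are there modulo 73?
Exactly half the non-zero residues mod a prime are QRs: (73-1)/2 = 36.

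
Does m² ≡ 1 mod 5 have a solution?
By Euler's criterion: 1^{2} ≡ 1 mod 5. Since this equals 1, 1 is a QR.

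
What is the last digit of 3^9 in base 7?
Using Fermat: 3^{6} ≡ 1 (mod 7). 9 ≡ 3 (mod 6). So 3^{9} ≡ 3^{3} ≡ 6 (mod 7)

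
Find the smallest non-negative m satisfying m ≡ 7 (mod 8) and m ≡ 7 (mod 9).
M = 8 × 9 = 72. M₁ = 9, y₁ ≡ 1 (mod 8). M₂ = 8, y₂ ≡ 8 (mod 9). m = 7×9×1 + 7×8×8 ≡ 7 (mod 72)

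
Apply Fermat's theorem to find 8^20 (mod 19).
By Fermat: 8^{18} ≡ 1 (mod 19). So 8^{20} = 8^{18} · 8^{2} ≡ 8^{2} ≡ 7 (mod 19)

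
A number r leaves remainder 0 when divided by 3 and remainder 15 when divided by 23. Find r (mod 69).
M = 3 × 23 = 69. M₁ = 23, y₁ ≡ 2 (mod 3). M₂ = 3, y₂ ≡ 8 (mod 23). r = 0×23×2 + 15×3×8 ≡ 15 (mod 69)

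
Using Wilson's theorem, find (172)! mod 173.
By Wilson's theorem, (172)! ≡ -1 ≡ 172 mod 173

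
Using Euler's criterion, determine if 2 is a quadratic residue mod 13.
By Euler's criterion: 2^{6} ≡ 12 (mod 13). Since this equals -1 (≡ 12), 2 is not a QR.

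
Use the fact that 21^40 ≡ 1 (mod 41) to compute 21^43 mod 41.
By Fermat: 21^{40} ≡ 1 (mod 41). So 21^{43} = 21^{40} · 21^{3} ≡ 21^{3} ≡ 36 (mod 41)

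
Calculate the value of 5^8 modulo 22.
By repeated squaring (mod 22): 5^{1}≡5, 5^{2}≡3, 5^{4}≡9, 5^{8}≡15. So 5^{8} ≡ 15 (mod 22)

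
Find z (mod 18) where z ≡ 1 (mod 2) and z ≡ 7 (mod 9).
M = 2 × 9 = 18. M₁ = 9, y₁ ≡ 1 (mod 2). M₂ = 2, y₂ ≡ 5 (mod 9). z = 1×9×1 + 7×2×5 ≡ 7 (mod 18)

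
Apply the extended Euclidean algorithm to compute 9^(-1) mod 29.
Extended GCD: 9(13) + 29(-4) = 1. So 9^(-1) ≡ 13 mod 29. Verify: 9 × 13 = 117 ≡ 1 mod 29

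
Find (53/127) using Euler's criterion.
(53/127) = 53^{63} mod 127 = -1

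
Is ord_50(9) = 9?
Powers of 9 mod 50: 9^1≡9, 9^2≡31, 9^3≡29, 9^4≡11, 9^5≡49, 9^6≡41, 9^7≡19, 9^8≡21, 9^9≡39, 9^10≡1. 9^9≡39≢1, so ord ≠ 9. No, the actual order is 10.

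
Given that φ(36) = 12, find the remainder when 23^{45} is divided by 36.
By Euler: 23^{12} ≡ 1 mod 36 since gcd(23, 36) = 1. 45 = 3×12 + 9. So 23^{45} ≡ 23^{9} ≡ 35 mod 36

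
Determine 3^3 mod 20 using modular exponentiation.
3^{3} = 27 ≡ 7 (mod 20)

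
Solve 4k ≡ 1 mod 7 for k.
Since 7 is prime, by Fermat 4^(-1) ≡ 4^{5} ≡ 2 mod 7. Verify: 4 × 2 = 8 ≡ 1 mod 7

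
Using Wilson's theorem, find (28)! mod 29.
By Wilson's theorem, (28)! ≡ -1 ≡ 28 mod 29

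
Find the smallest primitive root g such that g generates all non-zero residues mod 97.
g = 5. For each prime q|96: 5^{48}≡96, 5^{32}≡35, none ≡ 1, so ord_97(5) = 96 and 5 is a primitive root.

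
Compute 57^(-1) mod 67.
Since 67 is prime, by Fermat 57^(-1) ≡ 57^{65} ≡ 20 mod 67. Verify: 57 × 20 = 1140 ≡ 1 mod 67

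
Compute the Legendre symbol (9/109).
(9/109) = 9^{54} mod 109 = 1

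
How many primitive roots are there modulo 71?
A prime p has φ(p-1) primitive roots; here φ(70) = 24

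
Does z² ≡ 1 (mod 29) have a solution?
By Euler's criterion: 1^{14} ≡ 1 (mod 29). Since this equals 1, 1 is a QR.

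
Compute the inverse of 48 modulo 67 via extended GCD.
Extended GCD: 48(7) + 67(-5) = 1. So 48^(-1) ≡ 7 (mod 67). Verify: 48 × 7 = 336 ≡ 1 (mod 67)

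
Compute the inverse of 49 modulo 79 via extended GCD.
Extended GCD: 49(-29) + 79(18) = 1. So 49^(-1) ≡ -29 ≡ 50 (mod 79). Verify: 49 × 50 = 2450 ≡ 1 (mod 79)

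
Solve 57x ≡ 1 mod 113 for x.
Since 113 is prime, by Fermat 57^(-1) ≡ 57^{111} ≡ 2 mod 113. Verify: 57 × 2 = 114 ≡ 1 mod 113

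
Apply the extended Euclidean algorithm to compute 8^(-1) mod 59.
Extended GCD: 8(-22) + 59(3) = 1. So 8^(-1) ≡ -22 ≡ 37 mod 59. Verify: 8 × 37 = 296 ≡ 1 mod 59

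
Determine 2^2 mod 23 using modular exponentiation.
2^{2} = 4 ≡ 4 (mod 23)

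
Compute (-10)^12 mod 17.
By repeated squaring mod 17: (-10)^{1}≡7, (-10)^{2}≡15, (-10)^{4}≡4, (-10)^{8}≡16. Then (-10)^{12} = (-10)^{8+4} ≡ 16 × 4 ≡ 13 mod 17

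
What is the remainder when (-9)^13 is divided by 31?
By repeated squaring mod 31: (-9)^{1}≡22, (-9)^{2}≡19, (-9)^{4}≡20, (-9)^{8}≡28. Then (-9)^{13} = (-9)^{8+4+1} ≡ 28 × 20 × 22 ≡ 13 mod 31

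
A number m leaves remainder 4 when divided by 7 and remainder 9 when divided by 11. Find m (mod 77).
M = 7 × 11 = 77. M₁ = 11, y₁ ≡ 2 (mod 7). M₂ = 7, y₂ ≡ 8 (mod 11). m = 4×11×2 + 9×7×8 ≡ 53 (mod 77)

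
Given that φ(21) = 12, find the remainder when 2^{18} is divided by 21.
By Euler: 2^{12} ≡ 1 (mod 21) since gcd(2, 21) = 1. 18 = 1×12 + 6. So 2^{18} ≡ 2^{6} ≡ 1 (mod 21)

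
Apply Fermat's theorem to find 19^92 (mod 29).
By Fermat: 19^{28} ≡ 1 (mod 29). 92 = 3×28 + 8. So 19^{92} ≡ 19^{8} ≡ 25 (mod 29)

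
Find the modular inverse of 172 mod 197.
Since 197 is prime, by Fermat 172^(-1) ≡ 172^{195} ≡ 63 (mod 197). Verify: 172 × 63 = 10836 ≡ 1 (mod 197)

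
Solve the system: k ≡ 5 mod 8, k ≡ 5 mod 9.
M = 8 × 9 = 72. M₁ = 9, y₁ ≡ 1 mod 8. M₂ = 8, y₂ ≡ 8 mod 9. k = 5×9×1 + 5×8×8 ≡ 5 mod 72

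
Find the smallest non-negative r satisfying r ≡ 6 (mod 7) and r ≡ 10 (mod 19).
M = 7 × 19 = 133. M₁ = 19, y₁ ≡ 3 (mod 7). M₂ = 7, y₂ ≡ 11 (mod 19). r = 6×19×3 + 10×7×11 ≡ 48 (mod 133)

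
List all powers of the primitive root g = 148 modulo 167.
148^1, 148^2, ..., 148^{166} mod 167: [148, 27, 155, 61, 10, 144, 103, 47, 109, 100, 104, 28, 136, 88, 165, 38, 113, 24, 45, 147, 46, 128, 73, 116, 134, 126, 111, 62, 158, 4, 91, 108, 119, 77, 40, 75, 78, 21, 102, 66, 82, 112, 43, 18, 159, 152, 118, 96, 13, 87, 17, 11, 125, 130, 35, 3, 110, 81, 131, 16, 30, 98, 142, 141, 160, 133, 145, 84, 74, 97, 161, 114, 5, 72, 135, 107, 138, 50, 52, 14, 68, 44, 166, 19, 140, 12, 106, 157, 23, 64, 120, 58, 67, 63, 139, 31, 79, 2, 129, 54, 143, 122, 20, 121, 39, 94, 51, 33, 41, 56, 105, 9, 163, 76, 59, 48, 90, 127, 92, 89, 146, 65, 101, 85, 55, 124, 149, 8, 15, 49, 71, 154, 80, 150, 156, 42, 37, 132, 164, 57, 86, 36, 151, 137, 69, 25, 26, 7, 34, 22, 83, 93, 70, 6, 53, 162, 95, 32, 60, 29, 117, 115, 153, 99, 123, 1]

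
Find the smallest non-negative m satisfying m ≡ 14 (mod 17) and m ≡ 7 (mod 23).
M = 17 × 23 = 391. M₁ = 23, y₁ ≡ 3 (mod 17). M₂ = 17, y₂ ≡ 19 (mod 23). m = 14×23×3 + 7×17×19 ≡ 99 (mod 391)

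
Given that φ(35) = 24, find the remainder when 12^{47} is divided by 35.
By Euler: 12^{24} ≡ 1 (mod 35) since gcd(12, 35) = 1. 47 = 1×24 + 23. So 12^{47} ≡ 12^{23} ≡ 3 (mod 35)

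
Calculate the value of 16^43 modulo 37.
Using Fermat: 16^{36} ≡ 1 (mod 37). 43 ≡ 7 (mod 36). So 16^{43} ≡ 16^{7} ≡ 12 (mod 37)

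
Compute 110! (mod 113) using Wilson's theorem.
(112)! = (110)! × (111) × (112) ≡ -1 (mod 113). So (110)! ≡ -1 × [(112)(111)]^(-1) ≡ 56 (mod 113)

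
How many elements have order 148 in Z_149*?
Number of primitive roots mod 149 = φ(p-1) = φ(148) = 72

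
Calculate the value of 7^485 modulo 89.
Using Fermat: 7^{88} ≡ 1 (mod 89). 485 ≡ 45 (mod 88). So 7^{485} ≡ 7^{45} ≡ 82 (mod 89)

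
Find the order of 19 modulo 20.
Powers of 19 mod 20: 19^1≡19, 19^2≡1. So the order of 19 is 2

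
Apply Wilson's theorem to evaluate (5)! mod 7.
(6)! = (5)! × (6) ≡ -1 mod 7. So (5)! ≡ -1 × (6)^(-1) ≡ (-1)×(-1) = 1 mod 7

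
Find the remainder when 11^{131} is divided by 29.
By Fermat: 11^{28} ≡ 1 (mod 29). 131 = 4×28 + 19. So 11^{131} ≡ 11^{19} ≡ 15 (mod 29)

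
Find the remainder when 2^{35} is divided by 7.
By Fermat: 2^{6} ≡ 1 (mod 7). 35 = 5×6 + 5. So 2^{35} ≡ 2^{5} ≡ 4 (mod 7)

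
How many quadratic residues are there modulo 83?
Exactly half the non-zero residues mod a prime are QRs: (83-1)/2 = 41.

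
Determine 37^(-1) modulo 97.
Since 97 is prime, by Fermat 37^(-1) ≡ 37^{95} ≡ 21 (mod 97). Verify: 37 × 21 = 777 ≡ 1 (mod 97)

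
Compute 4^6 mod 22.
By repeated squaring mod 22: 4^{1}≡4, 4^{2}≡16, 4^{4}≡14. Then 4^{6} = 4^{4+2} ≡ 14 × 16 ≡ 4 mod 22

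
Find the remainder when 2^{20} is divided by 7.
By Fermat: 2^{6} ≡ 1 (mod 7). 20 = 3×6 + 2. So 2^{20} ≡ 2^{2} ≡ 4 (mod 7)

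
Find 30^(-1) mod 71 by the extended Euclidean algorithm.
Extended GCD: 30(-26) + 71(11) = 1. So 30^(-1) ≡ -26 ≡ 45 mod 71. Verify: 30 × 45 = 1350 ≡ 1 mod 71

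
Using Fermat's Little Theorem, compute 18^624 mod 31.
By Fermat: 18^{30} ≡ 1 (mod 31). 624 ≡ 24 (mod 30). So 18^{624} ≡ 18^{24} ≡ 2 (mod 31)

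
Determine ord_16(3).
Powers of 3 mod 16: 3^1≡3, 3^2≡9, 3^3≡11, 3^4≡1. ord_16(3) = 4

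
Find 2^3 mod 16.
2^{3} = 8 ≡ 8 mod 16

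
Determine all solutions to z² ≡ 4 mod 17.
The square roots of 4 mod 17 are 2 and 15. Verify: 2² = 4 ≡ 4 mod 17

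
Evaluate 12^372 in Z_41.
Using Fermat: 12^{40} ≡ 1 (mod 41). 372 ≡ 12 (mod 40). So 12^{372} ≡ 12^{12} ≡ 25 (mod 41)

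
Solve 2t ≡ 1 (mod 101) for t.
Since 101 is prime, by Fermat 2^(-1) ≡ 2^{99} ≡ 51 (mod 101). Verify: 2 × 51 = 102 ≡ 1 (mod 101)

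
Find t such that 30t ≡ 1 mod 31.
Since 31 is prime, by Fermat 30^(-1) ≡ 30^{29} ≡ 30 mod 31. Verify: 30 × 30 = 900 ≡ 1 mod 31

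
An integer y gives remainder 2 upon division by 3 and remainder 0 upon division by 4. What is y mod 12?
M = 3 × 4 = 12. M₁ = 4, y₁ ≡ 1 mod 3. M₂ = 3, y₂ ≡ 3 mod 4. y = 2×4×1 + 0×3×3 ≡ 8 mod 12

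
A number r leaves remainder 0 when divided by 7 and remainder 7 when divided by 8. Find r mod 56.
M = 7 × 8 = 56. M₁ = 8, y₁ ≡ 1 mod 7. M₂ = 7, y₂ ≡ 7 mod 8. r = 0×8×1 + 7×7×7 ≡ 7 mod 56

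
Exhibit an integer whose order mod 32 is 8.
3 has order 8 mod 32 since 3^{8} ≡ 1 mod 32 and no smaller power works.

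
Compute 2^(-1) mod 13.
Since 13 is prime, by Fermat 2^(-1) ≡ 2^{11} ≡ 7 mod 13. Verify: 2 × 7 = 14 ≡ 1 mod 13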